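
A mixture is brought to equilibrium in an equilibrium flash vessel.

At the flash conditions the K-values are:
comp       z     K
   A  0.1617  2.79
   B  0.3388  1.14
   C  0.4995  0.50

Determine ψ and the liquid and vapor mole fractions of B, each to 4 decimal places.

Let ψ = V/F and solve Σ zᵢ(Kᵢ−1)/(1+ψ(Kᵢ−1)) = 0.
Check two-phase: ΣzᵢKᵢ = 1.0871 > 1 and Σzᵢ/Kᵢ = 1.3541 > 1, so g(0) = 0.0871 > 0 and g(1) = -0.3541 < 0.
Iterate (Newton) starting at ψ = 0.5:
  ψ = 0.5000: g = -0.13593, g' = -0.3721 → ψ = 0.1347
  ψ = 0.1347: g = 0.01200, g' = -0.4863 → ψ = 0.1593
  ψ = 0.1593: g = 0.00024, g' = -0.4674 → ψ = 0.1598
Converged at ψ = 0.1598.
Compositions from xᵢ = zᵢ/(1+ψ(Kᵢ−1)), yᵢ = Kᵢxᵢ:
  A: x = 0.1257, y = 0.3508
  B: x = 0.3314, y = 0.3778
  C: x = 0.5429, y = 0.2714

ψ = 0.1598, x_B = 0.3314, y_B = 0.3778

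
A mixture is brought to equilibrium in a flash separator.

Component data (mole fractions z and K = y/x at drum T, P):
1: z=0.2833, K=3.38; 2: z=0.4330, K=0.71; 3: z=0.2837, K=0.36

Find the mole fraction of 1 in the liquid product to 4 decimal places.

Let ψ = V/F and solve Σ zᵢ(Kᵢ−1)/(1+ψ(Kᵢ−1)) = 0.
Check two-phase: ΣzᵢKᵢ = 1.3671 > 1 and Σzᵢ/Kᵢ = 1.4817 > 1, so g(0) = 0.3671 > 0 and g(1) = -0.4817 < 0.
Newton iteration, ψ⁰ = 0.5:
  ψ = 0.5000: g = -0.10600, g' = -0.6357 → ψ = 0.3333
  ψ = 0.3333: g = 0.00622, g' = -0.7314 → ψ = 0.3418
Converged at ψ = 0.3418.
Compositions from xᵢ = zᵢ/(1+ψ(Kᵢ−1)), yᵢ = Kᵢxᵢ:
  1: x = 0.1562, y = 0.5280
  2: x = 0.4806, y = 0.3413
  3: x = 0.3631, y = 0.1307

x_1 = 0.1562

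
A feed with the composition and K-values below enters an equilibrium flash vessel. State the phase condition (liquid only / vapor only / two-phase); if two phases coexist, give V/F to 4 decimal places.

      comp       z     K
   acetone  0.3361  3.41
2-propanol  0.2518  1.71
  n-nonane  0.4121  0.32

ΣzᵢKᵢ = 1.7086; Σzᵢ/Kᵢ = 1.5336.
Both exceed 1, so a two-phase solution exists.
Let ψ = V/F and solve Σ zᵢ(Kᵢ−1)/(1+ψ(Kᵢ−1)) = 0.
Iterate (Newton) starting at ψ = 0.69:
  ψ = 0.6900: g = -0.10376, g' = -1.0088 → ψ = 0.5871
  ψ = 0.5871: g = -0.00489, g' = -0.9259 → ψ = 0.5819
Converged at ψ = 0.5819.

two-phase, V/F = 0.5819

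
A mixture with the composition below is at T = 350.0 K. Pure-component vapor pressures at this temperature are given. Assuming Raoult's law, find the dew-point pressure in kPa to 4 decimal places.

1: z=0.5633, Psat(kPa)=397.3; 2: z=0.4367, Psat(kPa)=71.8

Pdew = 133.3335 kPa

At the dew point ψ → 1, so Σzᵢ/Kᵢ = 1 with Kᵢ = Pᵢˢᵃᵗ/P ⇒ 1/P = Σzᵢ/Pᵢˢᵃᵗ.
1/P = 0.5633/397.3 + 0.4367/71.8 = 0.0075000 ⇒ P = 133.3335 kPa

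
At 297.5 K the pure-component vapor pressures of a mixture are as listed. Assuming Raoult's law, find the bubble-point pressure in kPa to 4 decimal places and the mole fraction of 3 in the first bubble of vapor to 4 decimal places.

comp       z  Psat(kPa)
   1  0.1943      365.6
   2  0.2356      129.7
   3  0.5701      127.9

Pbub = 174.5092 kPa, y_3 = 0.4178

At the bubble point ψ → 0, so ΣzᵢKᵢ = 1 with Kᵢ = Pᵢˢᵃᵗ/P ⇒ P = ΣzᵢPᵢˢᵃᵗ.
P = 0.1943·365.6 + 0.2356·129.7 + 0.5701·127.9 = 174.5092 kPa
yᵢ = zᵢPᵢˢᵃᵗ/P ⇒ y_3 = 0.5701·127.9/174.5092 = 0.4178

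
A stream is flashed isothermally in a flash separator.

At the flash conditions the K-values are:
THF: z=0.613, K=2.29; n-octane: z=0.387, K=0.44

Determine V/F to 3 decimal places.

V/F = 0.795

Iterate (Newton) starting at V/F = 0.33:
  V/F = 0.330: g = 0.2888, g' = -0.684 → V/F = 0.752
  V/F = 0.752: g = 0.0271, g' = -0.625 → V/F = 0.795
Converged at V/F = 0.795.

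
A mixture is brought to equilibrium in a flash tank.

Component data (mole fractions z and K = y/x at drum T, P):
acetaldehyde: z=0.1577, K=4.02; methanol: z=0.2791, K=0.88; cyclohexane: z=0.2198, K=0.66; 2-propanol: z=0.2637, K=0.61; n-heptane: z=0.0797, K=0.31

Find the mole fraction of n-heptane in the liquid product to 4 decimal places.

Rachford–Rice: g(ψ) = Σ zᵢ(Kᵢ−1)/(1+ψ(Kᵢ−1)) = 0.
Feasibility: ΣzᵢKᵢ = 1.2102, Σzᵢ/Kᵢ = 1.3788 — both > 1, two phases present.
Iterate (Newton) starting at ψ = 0.5:
  ψ = 0.5000: g = -0.14764, g' = -0.4201 → ψ = 0.1485
  ψ = 0.1485: g = 0.04553, g' = -0.8101 → ψ = 0.2047
  ψ = 0.2047: g = 0.00383, g' = -0.6816 → ψ = 0.2103
  ψ = 0.2103: g = 0.00003, g' = -0.6711 → ψ = 0.2104
Converged at ψ = 0.2104.
Compositions from xᵢ = zᵢ/(1+ψ(Kᵢ−1)), yᵢ = Kᵢxᵢ:
  acetaldehyde: x = 0.0964, y = 0.3876
  methanol: x = 0.2863, y = 0.2520
  cyclohexane: x = 0.2367, y = 0.1562
  2-propanol: x = 0.2873, y = 0.1752
  n-heptane: x = 0.0932, y = 0.0289

x_n-heptane = 0.0932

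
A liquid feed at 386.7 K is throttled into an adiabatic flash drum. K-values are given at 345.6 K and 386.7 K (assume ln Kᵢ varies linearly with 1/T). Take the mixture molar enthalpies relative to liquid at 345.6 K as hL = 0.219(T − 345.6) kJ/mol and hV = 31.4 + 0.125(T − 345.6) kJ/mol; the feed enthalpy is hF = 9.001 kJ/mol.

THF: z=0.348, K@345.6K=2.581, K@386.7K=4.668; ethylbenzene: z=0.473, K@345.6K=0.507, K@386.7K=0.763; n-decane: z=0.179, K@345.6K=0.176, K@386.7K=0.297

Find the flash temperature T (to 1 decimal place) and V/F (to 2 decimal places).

T = 350.9 K, V/F = 0.25

Adiabatic flash: solve Rachford–Rice at each trial T, then check hF = ψ·hV(T) + (1−ψ)·hL(T).
  T = 345.6 K: K = (2.581, 0.507, 0.176), RR gives ψ = 0.179, H_out = 5.623 kJ/mol
  T = 386.7 K: K = (4.668, 0.763, 0.297), RR gives ψ = 0.667, H_out = 27.378 kJ/mol
  T = 366.1 K: K = (3.527, 0.629, 0.232), RR gives ψ = 0.439, H_out = 17.417 kJ/mol
  T = 355.9 K: K = (3.033, 0.567, 0.203), RR gives ψ = 0.319, H_out = 11.964 kJ/mol
  T = 350.8 K: K = (2.803, 0.537, 0.189), RR gives ψ = 0.253, H_out = 8.966 kJ/mol
  T = 353.4 K: K = (2.919, 0.552, 0.196), RR gives ψ = 0.287, H_out = 10.523 kJ/mol
  T = 352.1 K: K = (2.861, 0.544, 0.193), RR gives ψ = 0.271, H_out = 9.753 kJ/mol
Linear interpolation between T = 350.8 (H_out = 8.966) and T = 352.1 (H_out = 9.753) on hF = 9.001 gives T ≈ 350.9 K, at which ψ = 0.25.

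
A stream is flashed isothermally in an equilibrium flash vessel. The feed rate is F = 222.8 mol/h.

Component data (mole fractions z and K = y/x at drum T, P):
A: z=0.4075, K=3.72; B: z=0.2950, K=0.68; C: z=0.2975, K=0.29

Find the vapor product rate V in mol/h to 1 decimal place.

V = 118.5 mol/h

Rachford–Rice: g(ψ) = Σ zᵢ(Kᵢ−1)/(1+ψ(Kᵢ−1)) = 0.
g(0) = ΣzᵢKᵢ − 1 = 0.8028 and g(1) = 1 − Σzᵢ/Kᵢ = -0.5692, so a root lies in (0, 1).
Newton–Raphson from ψ = 0.37:
  ψ = 0.3700: g = 0.15887, g' = -1.0637 → ψ = 0.5194
  ψ = 0.5194: g = 0.01158, g' = -0.9377 → ψ = 0.5317
Converged at ψ = 0.5317.
Then V = ψ·F = 0.5317·222.8 = 118.5 mol/h and L = F − V = 104.3 mol/h.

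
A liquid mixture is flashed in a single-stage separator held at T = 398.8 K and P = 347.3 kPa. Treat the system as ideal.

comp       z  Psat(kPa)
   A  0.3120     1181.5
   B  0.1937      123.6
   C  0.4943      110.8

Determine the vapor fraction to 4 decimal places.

Raoult's law: Kᵢ = Pᵢˢᵃᵗ/P = Pᵢˢᵃᵗ/347.3.
  K_A = 1181.5/347.3 = 3.401958, K_B = 123.6/347.3 = 0.355888, K_C = 110.8/347.3 = 0.319033
Material balance + equilibrium reduce to Σ zᵢ(Kᵢ−1)/(1+ψ(Kᵢ−1)) = 0.
Check two-phase: ΣzᵢKᵢ = 1.2880 > 1 and Σzᵢ/Kᵢ = 2.1854 > 1, so g(0) = 0.2880 > 0 and g(1) = -1.1854 < 0.
Iterate (Newton) starting at ψ = 0.6:
  ψ = 0.6000: g = -0.46551, g' = -1.1709 → ψ = 0.2024
  ψ = 0.2024: g = -0.02965, g' = -1.2296 → ψ = 0.1783
  ψ = 0.1783: g = 0.00061, g' = -1.2819 → ψ = 0.1788
Converged at ψ = 0.1788.

ψ = 0.1788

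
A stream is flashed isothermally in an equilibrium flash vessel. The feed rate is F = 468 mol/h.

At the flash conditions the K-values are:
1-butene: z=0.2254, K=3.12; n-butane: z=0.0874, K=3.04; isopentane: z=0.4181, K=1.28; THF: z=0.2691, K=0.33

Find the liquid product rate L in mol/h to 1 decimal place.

Let β = V/F and solve Σ zᵢ(Kᵢ−1)/(1+β(Kᵢ−1)) = 0.
Check two-phase: ΣzᵢKᵢ = 1.5929 > 1 and Σzᵢ/Kᵢ = 1.2431 > 1, so g(0) = 0.5929 > 0 and g(1) = -0.2431 < 0.
Iterate (Newton) starting at β = 0.51:
  β = 0.5100: g = 0.14554, g' = -0.6251 → β = 0.7428
  β = 0.7428: g = -0.00556, g' = -0.7115 → β = 0.7350
Converged at β = 0.7350.
Then V = β·F = 0.7350·468 = 344.0 mol/h and L = F − V = 124.0 mol/h.

L = 124.0 mol/h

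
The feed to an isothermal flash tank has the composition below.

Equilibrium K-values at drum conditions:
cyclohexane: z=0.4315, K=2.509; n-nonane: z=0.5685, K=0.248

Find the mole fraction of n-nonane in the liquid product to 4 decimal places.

Iterate (Newton) starting at V/F = 0.47:
  V/F = 0.4700: g = -0.28026, g' = -1.1054 → V/F = 0.2165
  V/F = 0.2165: g = -0.01981, g' = -1.0169 → V/F = 0.1970
  V/F = 0.1970: g = 0.00009, g' = -1.0269 → V/F = 0.1971
Converged at V/F = 0.1971.
Compositions from xᵢ = zᵢ/(1+V/F(Kᵢ−1)), yᵢ = Kᵢxᵢ:
  cyclohexane: x = 0.3326, y = 0.8345
  n-nonane: x = 0.6674, y = 0.1655

x_n-nonane = 0.6674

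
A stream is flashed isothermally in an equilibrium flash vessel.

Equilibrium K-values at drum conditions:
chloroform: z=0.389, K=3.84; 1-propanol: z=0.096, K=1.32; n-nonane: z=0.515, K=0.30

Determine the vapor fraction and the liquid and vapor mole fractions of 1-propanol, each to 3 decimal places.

Let ψ = V/F and solve Σ zᵢ(Kᵢ−1)/(1+ψ(Kᵢ−1)) = 0.
g(0) = ΣzᵢKᵢ − 1 = 0.775 and g(1) = 1 − Σzᵢ/Kᵢ = -0.891, so a root lies in (0, 1).
Newton iteration, ψ⁰ = 0.5:
  ψ = 0.500: g = -0.0716, g' = -1.140 → ψ = 0.437
Converged at ψ = 0.437.
Compositions from xᵢ = zᵢ/(1+ψ(Kᵢ−1)), yᵢ = Kᵢxᵢ:
  chloroform: x = 0.173, y = 0.666
  1-propanol: x = 0.084, y = 0.111
  n-nonane: x = 0.742, y = 0.223

ψ = 0.437, x_1-propanol = 0.084, y_1-propanol = 0.111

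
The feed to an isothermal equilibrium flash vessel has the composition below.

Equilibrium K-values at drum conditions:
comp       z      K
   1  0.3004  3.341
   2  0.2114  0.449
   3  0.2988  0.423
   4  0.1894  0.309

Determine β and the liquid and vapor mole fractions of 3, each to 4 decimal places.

Rachford–Rice: g(β) = Σ zᵢ(Kᵢ−1)/(1+β(Kᵢ−1)) = 0.
Check two-phase: ΣzᵢKᵢ = 1.2835 > 1 and Σzᵢ/Kᵢ = 1.8801 > 1, so g(0) = 0.2835 > 0 and g(1) = -0.8801 < 0.
Newton iteration, β⁰ = 0.63:
  β = 0.6300: g = -0.39690, g' = -0.9485 → β = 0.2116
  β = 0.2116: g = -0.01121, g' = -1.0717 → β = 0.2011
  β = 0.2011: g = 0.00010, g' = -1.0915 → β = 0.2012
Converged at β = 0.2012.
Compositions from xᵢ = zᵢ/(1+β(Kᵢ−1)), yᵢ = Kᵢxᵢ:
  1: x = 0.2042, y = 0.6823
  2: x = 0.2378, y = 0.1068
  3: x = 0.3380, y = 0.1430
  4: x = 0.2200, y = 0.0680

β = 0.2012, x_3 = 0.3380, y_3 = 0.1430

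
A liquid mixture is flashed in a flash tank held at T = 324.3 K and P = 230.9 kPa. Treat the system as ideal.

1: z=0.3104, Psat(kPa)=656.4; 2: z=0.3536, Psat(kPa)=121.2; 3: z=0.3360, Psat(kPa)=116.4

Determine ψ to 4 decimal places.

ψ = 0.2654

Raoult's law: Kᵢ = Pᵢˢᵃᵗ/P = Pᵢˢᵃᵗ/230.9.
  K_1 = 656.4/230.9 = 2.842789, K_2 = 121.2/230.9 = 0.524903, K_3 = 116.4/230.9 = 0.504114
Material balance + equilibrium reduce to Σ zᵢ(Kᵢ−1)/(1+ψ(Kᵢ−1)) = 0.
Check two-phase: ΣzᵢKᵢ = 1.2374 > 1 and Σzᵢ/Kᵢ = 1.4494 > 1, so g(0) = 0.2374 > 0 and g(1) = -0.4494 < 0.
Iterate (Newton) starting at ψ = 0.5:
  ψ = 0.5000: g = -0.14418, g' = -0.5689 → ψ = 0.2466
  ψ = 0.2466: g = 0.01319, g' = -0.7080 → ψ = 0.2652
  ψ = 0.2652: g = 0.00017, g' = -0.6896 → ψ = 0.2654
Converged at ψ = 0.2654.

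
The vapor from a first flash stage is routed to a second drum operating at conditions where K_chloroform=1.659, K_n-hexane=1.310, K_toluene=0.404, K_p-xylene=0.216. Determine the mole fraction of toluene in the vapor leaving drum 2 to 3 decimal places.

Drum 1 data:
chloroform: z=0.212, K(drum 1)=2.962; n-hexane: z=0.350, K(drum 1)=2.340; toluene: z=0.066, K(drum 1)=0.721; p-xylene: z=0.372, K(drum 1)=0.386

Drum 1:
Rachford–Rice: g(ψ₁) = Σ zᵢ(Kᵢ−1)/(1+ψ₁(Kᵢ−1)) = 0.
Check two-phase: ΣzᵢKᵢ = 1.638 > 1 and Σzᵢ/Kᵢ = 1.276 > 1, so g(0) = 0.638 > 0 and g(1) = -0.276 < 0.
Iterate (Newton) starting at ψ₁ = 0.5:
  ψ₁ = 0.500: g = 0.1398, g' = -0.732 → ψ₁ = 0.691
  ψ₁ = 0.691: g = 0.0006, g' = -0.747 → ψ₁ = 0.692
Converged at ψ₁ = 0.692.
Drum-1 compositions:
  chloroform: x = 0.090, y = 0.266
  n-hexane: x = 0.182, y = 0.425
  toluene: x = 0.082, y = 0.059
  p-xylene: x = 0.647, y = 0.250
Drum-2 feed = drum-1 vapor: z₂ = (0.2664, 0.4250, 0.0590, 0.2496).
Drum 2:
Let ψ₂ = V/F and solve Σ zᵢ(Kᵢ−1)/(1+ψ₂(Kᵢ−1)) = 0.
Check two-phase: ΣzᵢKᵢ = 1.076 > 1 and Σzᵢ/Kᵢ = 1.787 > 1, so g(0) = 0.076 > 0 and g(1) = -0.787 < 0.
Newton–Raphson from ψ₂ = 0.5:
  ψ₂ = 0.500: g = -0.1258, g' = -0.554 → ψ₂ = 0.273
  ψ₂ = 0.273: g = -0.0206, g' = -0.396 → ψ₂ = 0.221
  ψ₂ = 0.221: g = -0.0005, g' = -0.376 → ψ₂ = 0.219
Converged at ψ₂ = 0.219.
  chloroform: x = 0.233, y = 0.386
  n-hexane: x = 0.398, y = 0.521
  toluene: x = 0.068, y = 0.027
  p-xylene: x = 0.301, y = 0.065

y_toluene (drum 2) = 0.027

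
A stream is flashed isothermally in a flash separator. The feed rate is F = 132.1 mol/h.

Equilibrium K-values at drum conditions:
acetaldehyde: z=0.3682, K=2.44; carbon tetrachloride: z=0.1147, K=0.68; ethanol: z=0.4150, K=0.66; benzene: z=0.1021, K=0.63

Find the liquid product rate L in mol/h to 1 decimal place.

L = 47.6 mol/h

Let ψ = V/F and solve Σ zᵢ(Kᵢ−1)/(1+ψ(Kᵢ−1)) = 0.
g(0) = ΣzᵢKᵢ − 1 = 0.3146 and g(1) = 1 − Σzᵢ/Kᵢ = -0.1104, so a root lies in (0, 1).
Iterate (Newton) starting at ψ = 0.46:
  ψ = 0.4600: g = 0.06312, g' = -0.3801 → ψ = 0.6260
  ψ = 0.6260: g = 0.00452, g' = -0.3306 → ψ = 0.6397
  ψ = 0.6397: g = 0.00002, g' = -0.3278 → ψ = 0.6398
Converged at ψ = 0.6398.
Then V = ψ·F = 0.6398·132.1 = 84.5 mol/h and L = F − V = 47.6 mol/h.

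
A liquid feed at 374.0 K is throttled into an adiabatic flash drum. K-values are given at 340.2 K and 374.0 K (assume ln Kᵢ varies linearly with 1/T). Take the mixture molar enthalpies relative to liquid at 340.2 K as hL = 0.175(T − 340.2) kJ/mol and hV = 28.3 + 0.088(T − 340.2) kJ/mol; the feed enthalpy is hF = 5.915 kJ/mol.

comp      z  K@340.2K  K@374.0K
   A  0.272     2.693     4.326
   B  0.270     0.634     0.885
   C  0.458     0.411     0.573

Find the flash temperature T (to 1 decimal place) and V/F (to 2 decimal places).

T = 345.1 K, V/F = 0.18

Adiabatic flash: solve Rachford–Rice at each trial T, then check hF = ψ·hV(T) + (1−ψ)·hL(T).
  T = 340.2 K: K = (2.693, 0.634, 0.411), RR gives ψ = 0.106, H_out = 2.996 kJ/mol
  T = 374.0 K: K = (4.326, 0.885, 0.573), RR gives ψ = 0.612, H_out = 21.428 kJ/mol
  T = 357.1 K: K = (3.452, 0.755, 0.489), RR gives ψ = 0.352, H_out = 12.412 kJ/mol
  T = 348.6 K: K = (3.056, 0.693, 0.449), RR gives ψ = 0.232, H_out = 7.868 kJ/mol
  T = 344.4 K: K = (2.871, 0.663, 0.430), RR gives ψ = 0.171, H_out = 5.501 kJ/mol
  T = 346.5 K: K = (2.962, 0.678, 0.439), RR gives ψ = 0.202, H_out = 6.699 kJ/mol
Linear interpolation between T = 344.4 (H_out = 5.501) and T = 346.5 (H_out = 6.699) on hF = 5.915 gives T ≈ 345.1 K, at which ψ = 0.18.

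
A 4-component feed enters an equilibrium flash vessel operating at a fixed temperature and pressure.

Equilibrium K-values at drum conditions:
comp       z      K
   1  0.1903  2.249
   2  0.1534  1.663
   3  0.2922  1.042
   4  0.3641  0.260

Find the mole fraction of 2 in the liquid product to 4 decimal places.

Rachford–Rice: g(ψ) = Σ zᵢ(Kᵢ−1)/(1+ψ(Kᵢ−1)) = 0.
Feasibility: ΣzᵢKᵢ = 1.0822, Σzᵢ/Kᵢ = 1.8577 — both > 1, two phases present.
Newton iteration, ψ⁰ = 0.5:
  ψ = 0.5000: g = -0.19296, g' = -0.6534 → ψ = 0.2047
  ψ = 0.2047: g = -0.02651, g' = -0.5180 → ψ = 0.1535
Converged at ψ = 0.1535.
Compositions from xᵢ = zᵢ/(1+ψ(Kᵢ−1)), yᵢ = Kᵢxᵢ:
  1: x = 0.1597, y = 0.3591
  2: x = 0.1392, y = 0.2315
  3: x = 0.2903, y = 0.3025
  4: x = 0.4108, y = 0.1068

x_2 = 0.1392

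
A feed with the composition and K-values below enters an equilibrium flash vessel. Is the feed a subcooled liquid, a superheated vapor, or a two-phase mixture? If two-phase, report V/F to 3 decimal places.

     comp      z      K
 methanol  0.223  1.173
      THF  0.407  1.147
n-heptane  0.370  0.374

ΣzᵢKᵢ = 0.867; Σzᵢ/Kᵢ = 1.534.
Since ΣzᵢKᵢ < 1 the mixture is below its bubble point — single liquid phase.

subcooled liquid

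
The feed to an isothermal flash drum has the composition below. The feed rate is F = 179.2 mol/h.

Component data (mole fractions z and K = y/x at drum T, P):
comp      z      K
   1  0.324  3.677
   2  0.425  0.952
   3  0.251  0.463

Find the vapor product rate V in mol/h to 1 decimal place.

V = 150.6 mol/h

Iterate (Newton) starting at ψ = 0.51:
  ψ = 0.510: g = 0.1602, g' = -0.553 → ψ = 0.799
  ψ = 0.799: g = 0.0188, g' = -0.459 → ψ = 0.840
Converged at ψ = 0.840.
Then V = ψ·F = 0.8404·179.2 = 150.6 mol/h and L = F − V = 28.6 mol/h.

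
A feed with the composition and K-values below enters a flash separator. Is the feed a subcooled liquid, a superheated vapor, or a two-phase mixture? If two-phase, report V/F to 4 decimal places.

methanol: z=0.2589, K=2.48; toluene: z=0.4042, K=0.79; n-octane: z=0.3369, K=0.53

ΣzᵢKᵢ = 1.1399; Σzᵢ/Kᵢ = 1.2517.
Both exceed 1, so a two-phase solution exists.
Let ψ = V/F and solve Σ zᵢ(Kᵢ−1)/(1+ψ(Kᵢ−1)) = 0.
Iterate (Newton) starting at ψ = 0.57:
  ψ = 0.5700: g = -0.10487, g' = -0.3287 → ψ = 0.2510
  ψ = 0.2510: g = 0.01028, g' = -0.4170 → ψ = 0.2756
  ψ = 0.2756: g = 0.00016, g' = -0.4044 → ψ = 0.2760
Converged at ψ = 0.2760.

two-phase, V/F = 0.2760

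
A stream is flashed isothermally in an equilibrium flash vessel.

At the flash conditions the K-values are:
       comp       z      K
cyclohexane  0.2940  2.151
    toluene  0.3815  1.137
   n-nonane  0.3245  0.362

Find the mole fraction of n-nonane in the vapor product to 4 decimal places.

y_n-nonane = 0.1588

Rachford–Rice: g(ψ) = Σ zᵢ(Kᵢ−1)/(1+ψ(Kᵢ−1)) = 0.
Check two-phase: ΣzᵢKᵢ = 1.1836 > 1 and Σzᵢ/Kᵢ = 1.3686 > 1, so g(0) = 0.1836 > 0 and g(1) = -0.3686 < 0.
Newton–Raphson from ψ = 0.35:
  ψ = 0.3500: g = 0.02454, g' = -0.4234 → ψ = 0.4080
  ψ = 0.4080: g = -0.00011, g' = -0.4282 → ψ = 0.4077
Converged at ψ = 0.4077.
Compositions from xᵢ = zᵢ/(1+ψ(Kᵢ−1)), yᵢ = Kᵢxᵢ:
  cyclohexane: x = 0.2001, y = 0.4304
  toluene: x = 0.3613, y = 0.4108
  n-nonane: x = 0.4386, y = 0.1588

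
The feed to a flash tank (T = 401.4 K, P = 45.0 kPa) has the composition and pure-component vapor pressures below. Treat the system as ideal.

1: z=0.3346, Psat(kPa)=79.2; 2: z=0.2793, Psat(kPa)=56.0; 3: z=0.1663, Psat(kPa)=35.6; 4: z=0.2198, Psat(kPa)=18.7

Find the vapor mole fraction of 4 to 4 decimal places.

Raoult's law: Kᵢ = Pᵢˢᵃᵗ/P = Pᵢˢᵃᵗ/45.0.
  K_1 = 79.2/45.0 = 1.760000, K_2 = 56.0/45.0 = 1.244444, K_3 = 35.6/45.0 = 0.791111, K_4 = 18.7/45.0 = 0.415556
Material balance + equilibrium reduce to Σ zᵢ(Kᵢ−1)/(1+V/F(Kᵢ−1)) = 0.
Feasibility: ΣzᵢKᵢ = 1.1594, Σzᵢ/Kᵢ = 1.1537 — both > 1, two phases present.
Newton–Raphson from V/F = 0.67:
  V/F = 0.6700: g = -0.02437, g' = -0.3098 → V/F = 0.5913
  V/F = 0.5913: g = -0.00084, g' = -0.2895 → V/F = 0.5884
Converged at V/F = 0.5884.
Compositions from xᵢ = zᵢ/(1+V/F(Kᵢ−1)), yᵢ = Kᵢxᵢ:
  1: x = 0.2312, y = 0.4069
  2: x = 0.2442, y = 0.3039
  3: x = 0.1896, y = 0.1500
  4: x = 0.3350, y = 0.1392

y_4 = 0.1392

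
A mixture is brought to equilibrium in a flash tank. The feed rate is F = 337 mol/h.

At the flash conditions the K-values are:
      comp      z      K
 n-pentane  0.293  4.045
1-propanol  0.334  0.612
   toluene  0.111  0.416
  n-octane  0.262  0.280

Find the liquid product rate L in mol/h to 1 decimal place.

L = 235.8 mol/h

Rachford–Rice: g(ψ) = Σ zᵢ(Kᵢ−1)/(1+ψ(Kᵢ−1)) = 0.
g(0) = ΣzᵢKᵢ − 1 = 0.509 and g(1) = 1 − Σzᵢ/Kᵢ = -0.821, so a root lies in (0, 1).
Iterate (Newton) starting at ψ = 0.51:
  ψ = 0.510: g = -0.2025, g' = -0.911 → ψ = 0.288
  ψ = 0.288: g = 0.0139, g' = -1.106 → ψ = 0.300
Converged at ψ = 0.300.
Then V = ψ·F = 0.3004·337 = 101.2 mol/h and L = F − V = 235.8 mol/h.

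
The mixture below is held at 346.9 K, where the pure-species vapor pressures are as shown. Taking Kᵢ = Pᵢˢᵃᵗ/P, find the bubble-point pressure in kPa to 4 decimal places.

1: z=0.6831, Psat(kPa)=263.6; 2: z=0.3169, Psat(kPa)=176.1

Pbub = 235.8713 kPa

At the bubble point ψ → 0, so ΣzᵢKᵢ = 1 with Kᵢ = Pᵢˢᵃᵗ/P ⇒ P = ΣzᵢPᵢˢᵃᵗ.
P = 0.6831·263.6 + 0.3169·176.1 = 235.8713 kPa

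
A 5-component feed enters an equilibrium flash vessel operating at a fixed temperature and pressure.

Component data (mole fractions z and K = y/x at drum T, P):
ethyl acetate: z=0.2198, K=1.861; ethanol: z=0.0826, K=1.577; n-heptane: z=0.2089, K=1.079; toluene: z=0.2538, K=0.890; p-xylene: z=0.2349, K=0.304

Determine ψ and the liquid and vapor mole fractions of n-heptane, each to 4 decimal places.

Material balance + equilibrium reduce to Σ zᵢ(Kᵢ−1)/(1+ψ(Kᵢ−1)) = 0.
Feasibility: ΣzᵢKᵢ = 1.0620, Σzᵢ/Kᵢ = 1.4220 — both > 1, two phases present.
Newton–Raphson from ψ = 0.4:
  ψ = 0.4000: g = -0.06028, g' = -0.3314 → ψ = 0.2181
  ψ = 0.2181: g = -0.00347, g' = -0.2998 → ψ = 0.2065
Converged at ψ = 0.2065.
Compositions from xᵢ = zᵢ/(1+ψ(Kᵢ−1)), yᵢ = Kᵢxᵢ:
  ethyl acetate: x = 0.1866, y = 0.3473
  ethanol: x = 0.0738, y = 0.1164
  n-heptane: x = 0.2055, y = 0.2218
  toluene: x = 0.2597, y = 0.2311
  p-xylene: x = 0.2743, y = 0.0834

ψ = 0.2065, x_n-heptane = 0.2055, y_n-heptane = 0.2218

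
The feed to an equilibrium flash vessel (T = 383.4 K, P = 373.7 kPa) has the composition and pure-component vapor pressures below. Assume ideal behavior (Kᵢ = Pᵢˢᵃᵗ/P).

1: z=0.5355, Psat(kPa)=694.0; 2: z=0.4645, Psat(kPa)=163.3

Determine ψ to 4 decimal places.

Raoult's law: Kᵢ = Pᵢˢᵃᵗ/P = Pᵢˢᵃᵗ/373.7.
  K_1 = 694.0/373.7 = 1.857105, K_2 = 163.3/373.7 = 0.436982
Let ψ = V/F and solve Σ zᵢ(Kᵢ−1)/(1+ψ(Kᵢ−1)) = 0.
Check two-phase: ΣzᵢKᵢ = 1.1975 > 1 and Σzᵢ/Kᵢ = 1.3513 > 1, so g(0) = 0.1975 > 0 and g(1) = -0.3513 < 0.
Binary case is linear: z₁(K₁−1)(1+ψ(K₂−1)) + z₂(K₂−1)(1+ψ(K₁−1)) = 0
⇒ ψ = [z₁(K₁−1)+z₂(K₂−1)] / [−(K₁−1)(K₂−1)] = 0.19746/0.48257 = 0.4092

ψ = 0.4092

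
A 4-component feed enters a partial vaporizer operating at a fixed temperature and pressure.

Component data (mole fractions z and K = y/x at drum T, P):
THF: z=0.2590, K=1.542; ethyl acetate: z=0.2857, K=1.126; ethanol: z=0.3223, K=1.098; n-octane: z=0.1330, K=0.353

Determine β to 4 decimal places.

Material balance + equilibrium reduce to Σ zᵢ(Kᵢ−1)/(1+β(Kᵢ−1)) = 0.
Check two-phase: ΣzᵢKᵢ = 1.1219 > 1 and Σzᵢ/Kᵢ = 1.0920 > 1, so g(0) = 0.1219 > 0 and g(1) = -0.0920 < 0.
Iterate (Newton) starting at β = 0.41:
  β = 0.4100: g = 0.06233, g' = -0.1610 → β = 0.7971
  β = 0.7971: g = -0.01765, g' = -0.2809 → β = 0.7343
  β = 0.7343: g = -0.00110, g' = -0.2475 → β = 0.7298
Converged at β = 0.7298.

β = 0.7298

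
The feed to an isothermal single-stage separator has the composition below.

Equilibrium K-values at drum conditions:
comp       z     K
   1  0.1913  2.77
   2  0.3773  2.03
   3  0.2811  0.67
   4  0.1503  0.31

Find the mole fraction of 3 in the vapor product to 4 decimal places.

Rachford–Rice: g(ψ) = Σ zᵢ(Kᵢ−1)/(1+ψ(Kᵢ−1)) = 0.
Feasibility: ΣzᵢKᵢ = 1.5308, Σzᵢ/Kᵢ = 1.1593 — both > 1, two phases present.
Newton iteration, ψ⁰ = 0.69:
  ψ = 0.6900: g = 0.06154, g' = -0.5703 → ψ = 0.7979
  ψ = 0.7979: g = -0.00299, g' = -0.6342 → ψ = 0.7932
Converged at ψ = 0.7932.
Compositions from xᵢ = zᵢ/(1+ψ(Kᵢ−1)), yᵢ = Kᵢxᵢ:
  1: x = 0.0796, y = 0.2204
  2: x = 0.2077, y = 0.4215
  3: x = 0.3808, y = 0.2551
  4: x = 0.3320, y = 0.1029

y_3 = 0.2551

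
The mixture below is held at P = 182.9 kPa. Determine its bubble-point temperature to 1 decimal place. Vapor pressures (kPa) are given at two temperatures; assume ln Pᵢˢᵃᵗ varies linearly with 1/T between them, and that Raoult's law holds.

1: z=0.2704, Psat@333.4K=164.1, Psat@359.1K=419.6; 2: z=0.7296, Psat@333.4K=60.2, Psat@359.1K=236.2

Bubble-point temperature: ΣzᵢPᵢˢᵃᵗ(T) = P. Interpolate ln Pᵢˢᵃᵗ = aᵢ + bᵢ/T.
  T = 333.4 K: ΣzᵢPᵢˢᵃᵗ = 88.29 kPa
  T = 359.1 K: ΣzᵢPᵢˢᵃᵗ = 285.79 kPa
  T = 346.2 K: ΣzᵢPᵢˢᵃᵗ = 161.07 kPa
  T = 352.6 K: ΣzᵢPᵢˢᵃᵗ = 214.92 kPa
  T = 349.4 K: ΣzᵢPᵢˢᵃᵗ = 186.24 kPa
  T = 347.8 K: ΣzᵢPᵢˢᵃᵗ = 173.24 kPa
Interpolating between 347.8 K and 349.4 K gives T ≈ 349.0 K.

T = 349.0 K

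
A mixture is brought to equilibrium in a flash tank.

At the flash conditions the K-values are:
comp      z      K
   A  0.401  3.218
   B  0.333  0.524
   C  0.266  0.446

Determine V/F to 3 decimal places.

Material balance + equilibrium reduce to Σ zᵢ(Kᵢ−1)/(1+V/F(Kᵢ−1)) = 0.
g(0) = ΣzᵢKᵢ − 1 = 0.584 and g(1) = 1 − Σzᵢ/Kᵢ = -0.357, so a root lies in (0, 1).
Newton iteration, V/F⁰ = 0.5:
  V/F = 0.500: g = 0.0099, g' = -0.730 → V/F = 0.514
Converged at V/F = 0.514.

V/F = 0.514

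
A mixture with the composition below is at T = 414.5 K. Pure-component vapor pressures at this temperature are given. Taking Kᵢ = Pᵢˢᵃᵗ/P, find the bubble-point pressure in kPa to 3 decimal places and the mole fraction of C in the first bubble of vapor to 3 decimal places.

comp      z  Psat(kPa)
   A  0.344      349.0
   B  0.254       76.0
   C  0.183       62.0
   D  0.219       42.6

At the bubble point ψ → 0, so ΣzᵢKᵢ = 1 with Kᵢ = Pᵢˢᵃᵗ/P ⇒ P = ΣzᵢPᵢˢᵃᵗ.
P = 0.344·349.0 + 0.254·76.0 + 0.183·62.0 + 0.219·42.6 = 160.035 kPa
yᵢ = zᵢPᵢˢᵃᵗ/P ⇒ y_C = 0.183·62.0/160.035 = 0.071

Pbub = 160.035 kPa, y_C = 0.071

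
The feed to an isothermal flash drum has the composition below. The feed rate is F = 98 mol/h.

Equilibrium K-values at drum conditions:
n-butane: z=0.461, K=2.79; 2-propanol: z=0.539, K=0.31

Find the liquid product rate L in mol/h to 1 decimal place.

Rachford–Rice: g(β) = Σ zᵢ(Kᵢ−1)/(1+β(Kᵢ−1)) = 0.
Feasibility: ΣzᵢKᵢ = 1.453, Σzᵢ/Kᵢ = 1.904 — both > 1, two phases present.
Binary case is linear: z₁(K₁−1)(1+β(K₂−1)) + z₂(K₂−1)(1+β(K₁−1)) = 0
⇒ β = [z₁(K₁−1)+z₂(K₂−1)] / [−(K₁−1)(K₂−1)] = 0.4533/1.2351 = 0.367
Then V = β·F = 0.3670·98 = 36.0 mol/h and L = F − V = 62.0 mol/h.

L = 62.0 mol/h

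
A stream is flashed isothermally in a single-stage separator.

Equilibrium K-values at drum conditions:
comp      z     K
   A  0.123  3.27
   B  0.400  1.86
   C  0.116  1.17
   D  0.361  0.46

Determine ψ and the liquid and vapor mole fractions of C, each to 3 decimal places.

ψ = 0.755, x_C = 0.103, y_C = 0.120

Let ψ = V/F and solve Σ zᵢ(Kᵢ−1)/(1+ψ(Kᵢ−1)) = 0.
g(0) = ΣzᵢKᵢ − 1 = 0.448 and g(1) = 1 − Σzᵢ/Kᵢ = -0.137, so a root lies in (0, 1).
Newton–Raphson from ψ = 0.5:
  ψ = 0.500: g = 0.1225, g' = -0.484 → ψ = 0.753
  ψ = 0.753: g = 0.0008, g' = -0.497 → ψ = 0.755
Converged at ψ = 0.755.
Compositions from xᵢ = zᵢ/(1+ψ(Kᵢ−1)), yᵢ = Kᵢxᵢ:
  A: x = 0.045, y = 0.148
  B: x = 0.243, y = 0.451
  C: x = 0.103, y = 0.120
  D: x = 0.609, y = 0.280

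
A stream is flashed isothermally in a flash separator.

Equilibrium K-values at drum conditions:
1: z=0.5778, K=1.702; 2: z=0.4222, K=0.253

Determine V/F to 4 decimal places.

V/F = 0.1721

Binary case is linear: z₁(K₁−1)(1+V/F(K₂−1)) + z₂(K₂−1)(1+V/F(K₁−1)) = 0
⇒ V/F = [z₁(K₁−1)+z₂(K₂−1)] / [−(K₁−1)(K₂−1)] = 0.09023/0.52439 = 0.1721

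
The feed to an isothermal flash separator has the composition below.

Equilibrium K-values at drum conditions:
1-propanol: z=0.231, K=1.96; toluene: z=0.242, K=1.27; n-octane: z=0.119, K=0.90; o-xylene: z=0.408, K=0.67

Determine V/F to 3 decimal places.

V/F = 0.698

Rachford–Rice: g(V/F) = Σ zᵢ(Kᵢ−1)/(1+V/F(Kᵢ−1)) = 0.
g(0) = ΣzᵢKᵢ − 1 = 0.141 and g(1) = 1 − Σzᵢ/Kᵢ = -0.050, so a root lies in (0, 1).
Newton iteration, V/F⁰ = 0.54:
  V/F = 0.540: g = 0.0267, g' = -0.173 → V/F = 0.694
  V/F = 0.694: g = 0.0007, g' = -0.165 → V/F = 0.698
Converged at V/F = 0.698.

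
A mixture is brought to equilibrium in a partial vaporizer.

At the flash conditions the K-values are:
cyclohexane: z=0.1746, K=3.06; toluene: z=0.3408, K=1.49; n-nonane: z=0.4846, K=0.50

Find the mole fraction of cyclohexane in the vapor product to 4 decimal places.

y_cyclohexane = 0.2704

Rachford–Rice: g(V/F) = Σ zᵢ(Kᵢ−1)/(1+V/F(Kᵢ−1)) = 0.
g(0) = ΣzᵢKᵢ − 1 = 0.2844 and g(1) = 1 − Σzᵢ/Kᵢ = -0.2550, so a root lies in (0, 1).
Newton–Raphson from V/F = 0.5:
  V/F = 0.5000: g = -0.01176, g' = -0.4480 → V/F = 0.4738
  V/F = 0.4738: g = 0.00005, g' = -0.4517 → V/F = 0.4739
Converged at V/F = 0.4739.
Compositions from xᵢ = zᵢ/(1+V/F(Kᵢ−1)), yᵢ = Kᵢxᵢ:
  cyclohexane: x = 0.0884, y = 0.2704
  toluene: x = 0.2766, y = 0.4121
  n-nonane: x = 0.6351, y = 0.3175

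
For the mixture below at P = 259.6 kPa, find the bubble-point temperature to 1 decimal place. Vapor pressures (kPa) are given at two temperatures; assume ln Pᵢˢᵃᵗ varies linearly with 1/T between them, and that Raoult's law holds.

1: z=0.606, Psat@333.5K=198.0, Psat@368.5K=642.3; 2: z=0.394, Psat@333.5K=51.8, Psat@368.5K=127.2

T = 351.5 K

Bubble-point temperature: ΣzᵢPᵢˢᵃᵗ(T) = P. Interpolate ln Pᵢˢᵃᵗ = aᵢ + bᵢ/T.
  T = 333.5 K: ΣzᵢPᵢˢᵃᵗ = 140.40 kPa
  T = 368.5 K: ΣzᵢPᵢˢᵃᵗ = 439.35 kPa
  T = 351.0 K: ΣzᵢPᵢˢᵃᵗ = 255.25 kPa
  T = 359.8 K: ΣzᵢPᵢˢᵃᵗ = 337.54 kPa
  T = 355.4 K: ΣzᵢPᵢˢᵃᵗ = 294.02 kPa
  T = 353.2 K: ΣzᵢPᵢˢᵃᵗ = 274.06 kPa
Interpolating between 351.0 K and 353.2 K gives T ≈ 351.5 K.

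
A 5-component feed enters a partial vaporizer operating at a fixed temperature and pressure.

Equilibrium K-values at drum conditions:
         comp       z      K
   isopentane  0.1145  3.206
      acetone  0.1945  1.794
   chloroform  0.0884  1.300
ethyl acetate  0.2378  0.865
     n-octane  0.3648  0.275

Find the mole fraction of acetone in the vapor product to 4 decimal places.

Material balance + equilibrium reduce to Σ zᵢ(Kᵢ−1)/(1+V/F(Kᵢ−1)) = 0.
Check two-phase: ΣzᵢKᵢ = 1.1370 > 1 and Σzᵢ/Kᵢ = 1.8136 > 1, so g(0) = 0.1370 > 0 and g(1) = -0.8136 < 0.
Newton–Raphson from V/F = 0.5:
  V/F = 0.5000: g = -0.19558, g' = -0.6716 → V/F = 0.2088
  V/F = 0.2088: g = -0.01433, g' = -0.6293 → V/F = 0.1860
  V/F = 0.1860: g = 0.00013, g' = -0.6411 → V/F = 0.1862
Converged at V/F = 0.1862.
Compositions from xᵢ = zᵢ/(1+V/F(Kᵢ−1)), yᵢ = Kᵢxᵢ:
  isopentane: x = 0.0812, y = 0.2602
  acetone: x = 0.1694, y = 0.3040
  chloroform: x = 0.0837, y = 0.1088
  ethyl acetate: x = 0.2439, y = 0.2110
  n-octane: x = 0.4217, y = 0.1160

y_acetone = 0.3040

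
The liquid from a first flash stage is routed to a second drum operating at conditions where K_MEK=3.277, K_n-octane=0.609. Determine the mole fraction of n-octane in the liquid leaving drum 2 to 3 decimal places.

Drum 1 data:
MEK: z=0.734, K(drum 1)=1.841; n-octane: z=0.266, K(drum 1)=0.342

Drum 1:
Newton iteration, ψ₁⁰ = 0.67:
  ψ₁ = 0.670: g = 0.0818, g' = -0.581 → ψ₁ = 0.811
  ψ₁ = 0.811: g = -0.0082, g' = -0.713 → ψ₁ = 0.799
Converged at ψ₁ = 0.799.
Drum-1 compositions:
  MEK: x = 0.439, y = 0.808
  n-octane: x = 0.561, y = 0.192
Drum-2 feed = drum-1 liquid: z₂ = (0.4390, 0.5610).
Drum 2:
Let ψ₂ = V/F and solve Σ zᵢ(Kᵢ−1)/(1+ψ₂(Kᵢ−1)) = 0.
Check two-phase: ΣzᵢKᵢ = 1.780 > 1 and Σzᵢ/Kᵢ = 1.055 > 1, so g(0) = 0.780 > 0 and g(1) = -0.055 < 0.
Binary case is linear: z₁(K₁−1)(1+ψ₂(K₂−1)) + z₂(K₂−1)(1+ψ₂(K₁−1)) = 0
⇒ ψ₂ = [z₁(K₁−1)+z₂(K₂−1)] / [−(K₁−1)(K₂−1)] = 0.7801/0.8903 = 0.876
  MEK: x = 0.147, y = 0.480
  n-octane: x = 0.853, y = 0.520

x_n-octane (drum 2) = 0.853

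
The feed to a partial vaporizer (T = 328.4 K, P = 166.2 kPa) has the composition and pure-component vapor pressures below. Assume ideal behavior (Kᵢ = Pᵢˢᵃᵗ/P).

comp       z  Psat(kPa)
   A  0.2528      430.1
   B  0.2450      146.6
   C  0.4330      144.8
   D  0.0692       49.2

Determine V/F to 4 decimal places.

Raoult's law: Kᵢ = Pᵢˢᵃᵗ/P = Pᵢˢᵃᵗ/166.2.
  K_A = 430.1/166.2 = 2.587846, K_B = 146.6/166.2 = 0.882070, K_C = 144.8/166.2 = 0.871239, K_D = 49.2/166.2 = 0.296029
Material balance + equilibrium reduce to Σ zᵢ(Kᵢ−1)/(1+V/F(Kᵢ−1)) = 0.
Check two-phase: ΣzᵢKᵢ = 1.2680 > 1 and Σzᵢ/Kᵢ = 1.1062 > 1, so g(0) = 0.2680 > 0 and g(1) = -0.1062 < 0.
Newton iteration, V/F⁰ = 0.5:
  V/F = 0.5000: g = 0.05829, g' = -0.2918 → V/F = 0.6998
  V/F = 0.6998: g = 0.00136, g' = -0.2889 → V/F = 0.7045
Converged at V/F = 0.7045.

V/F = 0.7045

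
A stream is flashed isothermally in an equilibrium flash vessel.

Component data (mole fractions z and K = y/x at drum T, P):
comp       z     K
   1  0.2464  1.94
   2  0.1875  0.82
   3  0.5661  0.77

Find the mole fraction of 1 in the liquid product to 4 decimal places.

x_1 = 0.1881

Material balance + equilibrium reduce to Σ zᵢ(Kᵢ−1)/(1+ψ(Kᵢ−1)) = 0.
g(0) = ΣzᵢKᵢ − 1 = 0.0677 and g(1) = 1 − Σzᵢ/Kᵢ = -0.0909, so a root lies in (0, 1).
Iterate (Newton) starting at ψ = 0.67:
  ψ = 0.6700: g = -0.05019, g' = -0.1317 → ψ = 0.2888
  ψ = 0.2888: g = 0.00709, g' = -0.1758 → ψ = 0.3292
  ψ = 0.3292: g = 0.00014, g' = -0.1689 → ψ = 0.3300
Converged at ψ = 0.3300.
Compositions from xᵢ = zᵢ/(1+ψ(Kᵢ−1)), yᵢ = Kᵢxᵢ:
  1: x = 0.1881, y = 0.3648
  2: x = 0.1993, y = 0.1635
  3: x = 0.6126, y = 0.4717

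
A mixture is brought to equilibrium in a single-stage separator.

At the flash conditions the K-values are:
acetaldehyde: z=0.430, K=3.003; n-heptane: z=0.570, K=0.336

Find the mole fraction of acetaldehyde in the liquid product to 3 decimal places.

x_acetaldehyde = 0.249

Material balance + equilibrium reduce to Σ zᵢ(Kᵢ−1)/(1+ψ(Kᵢ−1)) = 0.
Feasibility: ΣzᵢKᵢ = 1.483, Σzᵢ/Kᵢ = 1.840 — both > 1, two phases present.
Binary case is linear: z₁(K₁−1)(1+ψ(K₂−1)) + z₂(K₂−1)(1+ψ(K₁−1)) = 0
⇒ ψ = [z₁(K₁−1)+z₂(K₂−1)] / [−(K₁−1)(K₂−1)] = 0.4828/1.3300 = 0.363
Compositions from xᵢ = zᵢ/(1+ψ(Kᵢ−1)), yᵢ = Kᵢxᵢ:
  acetaldehyde: x = 0.249, y = 0.748
  n-heptane: x = 0.751, y = 0.252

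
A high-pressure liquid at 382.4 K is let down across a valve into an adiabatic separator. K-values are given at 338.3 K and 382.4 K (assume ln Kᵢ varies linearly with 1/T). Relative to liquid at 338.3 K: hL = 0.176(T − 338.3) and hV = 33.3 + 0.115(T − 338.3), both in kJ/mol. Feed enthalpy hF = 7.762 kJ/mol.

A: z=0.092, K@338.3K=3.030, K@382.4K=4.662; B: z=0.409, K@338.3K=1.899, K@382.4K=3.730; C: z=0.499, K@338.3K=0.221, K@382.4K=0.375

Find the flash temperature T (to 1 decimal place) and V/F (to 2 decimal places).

Adiabatic flash: solve Rachford–Rice at each trial T, then check hF = ψ·hV(T) + (1−ψ)·hL(T).
  T = 338.3 K: K = (3.030, 1.899, 0.221), RR gives ψ = 0.181, H_out = 6.038 kJ/mol
  T = 382.4 K: K = (4.662, 3.730, 0.375), RR gives ψ = 0.628, H_out = 26.987 kJ/mol
  T = 360.4 K: K = (3.810, 2.719, 0.293), RR gives ψ = 0.443, H_out = 18.055 kJ/mol
  T = 349.4 K: K = (3.412, 2.287, 0.256), RR gives ψ = 0.331, H_out = 12.741 kJ/mol
  T = 343.9 K: K = (3.220, 2.089, 0.238), RR gives ψ = 0.263, H_out = 9.644 kJ/mol
  T = 341.1 K: K = (3.124, 1.992, 0.229), RR gives ψ = 0.224, H_out = 7.907 kJ/mol
  T = 339.7 K: K = (3.077, 1.945, 0.225), RR gives ψ = 0.203, H_out = 6.990 kJ/mol
Linear interpolation between T = 339.7 (H_out = 6.990) and T = 341.1 (H_out = 7.907) on hF = 7.762 gives T ≈ 340.9 K, at which ψ = 0.22.

T = 340.9 K, V/F = 0.22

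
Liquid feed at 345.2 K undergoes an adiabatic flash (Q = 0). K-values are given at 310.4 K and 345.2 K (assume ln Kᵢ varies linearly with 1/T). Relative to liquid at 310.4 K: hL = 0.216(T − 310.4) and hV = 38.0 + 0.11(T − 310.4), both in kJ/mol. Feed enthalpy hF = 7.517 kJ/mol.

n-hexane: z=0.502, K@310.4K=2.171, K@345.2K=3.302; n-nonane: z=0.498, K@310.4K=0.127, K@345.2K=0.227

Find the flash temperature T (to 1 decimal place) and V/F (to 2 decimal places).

T = 313.3 K, V/F = 0.18

Adiabatic flash: solve Rachford–Rice at each trial T, then check hF = ψ·hV(T) + (1−ψ)·hL(T).
  T = 310.4 K: K = (2.171, 0.127), RR gives ψ = 0.150, H_out = 5.691 kJ/mol
  T = 345.2 K: K = (3.302, 0.227), RR gives ψ = 0.433, H_out = 22.376 kJ/mol
  T = 327.8 K: K = (2.707, 0.172), RR gives ψ = 0.315, H_out = 15.145 kJ/mol
  T = 319.1 K: K = (2.432, 0.149), RR gives ψ = 0.242, H_out = 10.844 kJ/mol
  T = 314.8 K: K = (2.301, 0.138), RR gives ψ = 0.199, H_out = 8.432 kJ/mol
  T = 312.6 K: K = (2.235, 0.132), RR gives ψ = 0.175, H_out = 7.101 kJ/mol
Linear interpolation between T = 312.6 (H_out = 7.101) and T = 314.8 (H_out = 8.432) on hF = 7.517 gives T ≈ 313.3 K, at which ψ = 0.18.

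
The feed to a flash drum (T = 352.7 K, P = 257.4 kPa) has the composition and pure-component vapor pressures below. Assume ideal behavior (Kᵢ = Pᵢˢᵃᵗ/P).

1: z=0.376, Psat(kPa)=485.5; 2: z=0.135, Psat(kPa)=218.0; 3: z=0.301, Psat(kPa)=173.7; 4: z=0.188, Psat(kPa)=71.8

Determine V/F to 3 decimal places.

Raoult's law: Kᵢ = Pᵢˢᵃᵗ/P = Pᵢˢᵃᵗ/257.4.
  K_1 = 485.5/257.4 = 1.88617, K_2 = 218.0/257.4 = 0.84693, K_3 = 173.7/257.4 = 0.67483, K_4 = 71.8/257.4 = 0.27894
Iterate (Newton) starting at V/F = 0.5:
  V/F = 0.500: g = -0.1203, g' = -0.430 → V/F = 0.220
  V/F = 0.220: g = -0.0091, g' = -0.385 → V/F = 0.196
Converged at V/F = 0.196.

V/F = 0.196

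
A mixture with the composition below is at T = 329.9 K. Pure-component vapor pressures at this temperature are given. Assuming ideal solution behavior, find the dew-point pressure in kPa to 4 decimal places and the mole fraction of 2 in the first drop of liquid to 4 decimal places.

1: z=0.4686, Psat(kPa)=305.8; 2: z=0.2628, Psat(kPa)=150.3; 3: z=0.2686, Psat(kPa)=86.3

At the dew point ψ → 1, so Σzᵢ/Kᵢ = 1 with Kᵢ = Pᵢˢᵃᵗ/P ⇒ 1/P = Σzᵢ/Pᵢˢᵃᵗ.
1/P = 0.4686/305.8 + 0.2628/150.3 + 0.2686/86.3 = 0.0063933 ⇒ P = 156.4143 kPa
xᵢ = zᵢP/Pᵢˢᵃᵗ ⇒ x_2 = 0.2628·156.4143/150.3 = 0.2735

Pdew = 156.4143 kPa, x_2 = 0.2735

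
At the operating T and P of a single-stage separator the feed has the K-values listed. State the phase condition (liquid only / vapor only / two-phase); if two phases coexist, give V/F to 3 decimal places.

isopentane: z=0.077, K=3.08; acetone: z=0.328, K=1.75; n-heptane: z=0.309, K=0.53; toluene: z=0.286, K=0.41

ΣzᵢKᵢ = 1.092; Σzᵢ/Kᵢ = 1.493.
Both exceed 1, so a two-phase solution exists.
Rachford–Rice: g(ψ) = Σ zᵢ(Kᵢ−1)/(1+ψ(Kᵢ−1)) = 0.
Newton–Raphson from ψ = 0.5:
  ψ = 0.500: g = -0.1718, g' = -0.495 → ψ = 0.153
Converged at ψ = 0.153.

two-phase, V/F = 0.153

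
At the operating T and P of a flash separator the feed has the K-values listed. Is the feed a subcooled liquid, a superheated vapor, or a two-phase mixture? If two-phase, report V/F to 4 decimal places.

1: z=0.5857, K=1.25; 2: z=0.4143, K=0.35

ΣzᵢKᵢ = 0.8771; Σzᵢ/Kᵢ = 1.6523.
Since ΣzᵢKᵢ < 1 the mixture is below its bubble point — single liquid phase.

subcooled liquid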